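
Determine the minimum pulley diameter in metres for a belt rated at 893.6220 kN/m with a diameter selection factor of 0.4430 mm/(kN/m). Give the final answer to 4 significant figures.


D = 893.6220 * 0.4430 / 1000
D = 0.3959 m


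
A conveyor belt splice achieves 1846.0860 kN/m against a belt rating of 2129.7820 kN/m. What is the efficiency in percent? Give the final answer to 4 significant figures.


Eff = 1846.0860 / 2129.7820 * 100
Eff = 86.68 %


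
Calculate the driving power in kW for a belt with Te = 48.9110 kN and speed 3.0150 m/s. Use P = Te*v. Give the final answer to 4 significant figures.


P = Te * v = 48.9110 * 3.0150
P = 147.5 kW


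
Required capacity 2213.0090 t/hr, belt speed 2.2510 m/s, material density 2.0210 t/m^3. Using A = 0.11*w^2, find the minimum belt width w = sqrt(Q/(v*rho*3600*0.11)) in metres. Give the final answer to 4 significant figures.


A_req = 2213.0090 / (2.2510 * 2.0210 * 3600) = 0.135126 m^2
w = sqrt(0.135126 / 0.11)
w = 1.108 m


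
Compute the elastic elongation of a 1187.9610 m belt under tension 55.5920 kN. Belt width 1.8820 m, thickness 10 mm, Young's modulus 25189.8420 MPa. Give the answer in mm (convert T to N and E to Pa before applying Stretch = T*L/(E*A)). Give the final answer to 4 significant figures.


A = 1.8820 * 0.01 = 0.01882 m^2
Stretch = 55.5920*1000 * 1187.9610 / (25189.8420e6 * 0.01882) * 1000
Stretch = 139.3 mm


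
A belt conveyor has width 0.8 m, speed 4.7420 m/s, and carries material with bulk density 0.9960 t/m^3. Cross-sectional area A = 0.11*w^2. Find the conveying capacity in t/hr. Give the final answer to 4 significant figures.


A = 0.11 * 0.8^2 = 0.0704 m^2
C = 0.0704 * 4.7420 * 0.9960 * 3600
C = 1197 t/hr


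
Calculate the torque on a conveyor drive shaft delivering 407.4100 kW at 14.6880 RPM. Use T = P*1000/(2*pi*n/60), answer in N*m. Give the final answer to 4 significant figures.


omega = 2*pi*14.6880/60 = 1.53812 rad/s
T = 407.4100*1000 / 1.53812
T = 264900 N*m


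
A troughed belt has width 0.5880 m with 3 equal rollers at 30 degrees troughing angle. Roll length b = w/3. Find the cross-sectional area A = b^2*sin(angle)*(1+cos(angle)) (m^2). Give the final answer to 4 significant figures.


b = 0.5880/3 = 0.196 m
A = 0.196^2 * sin(30 deg) * (1 + cos(30 deg))
A = 0.03584 m^2


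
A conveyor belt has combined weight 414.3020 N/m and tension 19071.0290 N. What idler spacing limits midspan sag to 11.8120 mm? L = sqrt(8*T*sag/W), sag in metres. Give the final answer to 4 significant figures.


sag = 11.8120/1000 = 0.011812 m
L = sqrt(8 * 19071.0290 * 0.011812 / 414.3020)
L = 2.086 m


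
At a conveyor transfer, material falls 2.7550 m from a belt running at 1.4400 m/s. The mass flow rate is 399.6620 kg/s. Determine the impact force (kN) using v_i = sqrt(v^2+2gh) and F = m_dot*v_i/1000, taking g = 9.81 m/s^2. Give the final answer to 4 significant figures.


v_i = sqrt(1.4400^2 + 2*9.81*2.7550) = 7.49178 m/s
F = 399.6620 * 7.49178 / 1000
F = 2.994 kN


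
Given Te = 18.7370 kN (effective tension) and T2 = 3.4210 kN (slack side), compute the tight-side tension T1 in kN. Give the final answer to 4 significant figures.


T1 = Te + T2 = 18.7370 + 3.4210
T1 = 22.16 kN


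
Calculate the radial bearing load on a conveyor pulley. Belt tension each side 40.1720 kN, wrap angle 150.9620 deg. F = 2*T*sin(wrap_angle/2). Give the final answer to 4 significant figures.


F = 2 * 40.1720 * sin(150.9620/2 deg)
F = 77.78 kN


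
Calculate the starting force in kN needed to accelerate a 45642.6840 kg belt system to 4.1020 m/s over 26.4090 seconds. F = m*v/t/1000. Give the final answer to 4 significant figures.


F = 45642.6840 * 4.1020 / 26.4090 / 1000
F = 7.089 kN


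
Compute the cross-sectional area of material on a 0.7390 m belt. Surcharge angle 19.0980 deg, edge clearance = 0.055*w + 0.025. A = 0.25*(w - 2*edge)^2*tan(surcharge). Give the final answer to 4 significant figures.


edge = 0.055*0.7390 + 0.025 = 0.065645 m
ew = 0.7390 - 2*0.065645 = 0.60771 m
A = 0.25 * 0.60771^2 * tan(19.0980 deg)
A = 0.03197 m^2


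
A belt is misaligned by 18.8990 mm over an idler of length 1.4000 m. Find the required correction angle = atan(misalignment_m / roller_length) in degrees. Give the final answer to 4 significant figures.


misalign_m = 18.8990 / 1000 = 0.018899 m
angle = atan(0.018899 / 1.4000)
angle = 0.7734 deg


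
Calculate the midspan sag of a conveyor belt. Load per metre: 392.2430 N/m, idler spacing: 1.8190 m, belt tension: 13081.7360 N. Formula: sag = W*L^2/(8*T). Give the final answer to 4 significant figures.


sag = 392.2430 * 1.8190^2 / (8 * 13081.7360)
sag = 0.01240 m


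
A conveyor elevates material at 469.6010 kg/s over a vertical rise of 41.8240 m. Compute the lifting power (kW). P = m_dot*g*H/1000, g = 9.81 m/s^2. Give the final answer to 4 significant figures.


P = 469.6010 * 9.81 * 41.8240 / 1000
P = 192.7 kW


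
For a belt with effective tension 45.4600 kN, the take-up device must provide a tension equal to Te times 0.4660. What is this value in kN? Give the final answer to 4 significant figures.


T_tu = 45.4600 * 0.4660
T_tu = 21.18 kN


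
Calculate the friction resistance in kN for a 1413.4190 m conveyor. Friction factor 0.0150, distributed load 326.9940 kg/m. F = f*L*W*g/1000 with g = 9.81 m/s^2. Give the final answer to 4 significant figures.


F = 0.0150 * 1413.4190 * 326.9940 * 9.81 / 1000
F = 68.01 kN


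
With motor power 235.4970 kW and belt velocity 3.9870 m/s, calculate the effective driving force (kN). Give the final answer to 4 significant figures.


Te = P / v = 235.4970 / 3.9870
Te = 59.07 kN


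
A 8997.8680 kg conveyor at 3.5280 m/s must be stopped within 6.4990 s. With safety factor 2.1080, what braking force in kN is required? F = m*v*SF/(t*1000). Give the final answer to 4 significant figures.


F = 8997.8680 * 3.5280 / 6.4990 * 2.1080 / 1000
F = 10.30 kN


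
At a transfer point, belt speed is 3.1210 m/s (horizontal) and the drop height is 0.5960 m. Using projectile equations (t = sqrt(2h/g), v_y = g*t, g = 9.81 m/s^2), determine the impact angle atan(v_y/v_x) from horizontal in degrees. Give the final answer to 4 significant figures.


t = sqrt(2*0.5960/9.81) = 0.348581 s
v_y = 9.81 * 0.348581 = 3.41958 m/s
angle = atan(3.41958 / 3.1210) = 47.61 deg


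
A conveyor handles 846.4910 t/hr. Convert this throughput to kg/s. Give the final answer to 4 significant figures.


m_dot = 846.4910 * 1000 / 3600
m_dot = 235.1 kg/s


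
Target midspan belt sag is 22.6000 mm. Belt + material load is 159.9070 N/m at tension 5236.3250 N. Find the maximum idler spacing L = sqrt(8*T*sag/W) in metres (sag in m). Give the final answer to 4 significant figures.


sag = 22.6000/1000 = 0.022600 m
L = sqrt(8 * 5236.3250 * 0.022600 / 159.9070)
L = 2.433 m


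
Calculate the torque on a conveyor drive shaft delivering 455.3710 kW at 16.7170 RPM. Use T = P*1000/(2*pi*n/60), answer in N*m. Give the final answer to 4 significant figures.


omega = 2*pi*16.7170/60 = 1.7506 rad/s
T = 455.3710*1000 / 1.7506
T = 260100 N*m


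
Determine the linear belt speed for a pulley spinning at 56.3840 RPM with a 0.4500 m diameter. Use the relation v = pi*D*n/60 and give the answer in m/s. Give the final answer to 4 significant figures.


v = pi * 0.4500 * 56.3840 / 60
v = 1.329 m/s


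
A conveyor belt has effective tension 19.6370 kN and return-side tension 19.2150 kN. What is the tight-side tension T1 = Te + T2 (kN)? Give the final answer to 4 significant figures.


T1 = Te + T2 = 19.6370 + 19.2150
T1 = 38.85 kN


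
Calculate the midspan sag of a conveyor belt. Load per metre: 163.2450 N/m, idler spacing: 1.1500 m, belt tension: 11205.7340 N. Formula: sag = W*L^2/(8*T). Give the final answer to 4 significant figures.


sag = 163.2450 * 1.1500^2 / (8 * 11205.7340)
sag = 0.002408 m


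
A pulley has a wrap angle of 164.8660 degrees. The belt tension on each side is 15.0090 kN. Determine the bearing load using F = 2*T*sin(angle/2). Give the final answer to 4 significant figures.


F = 2 * 15.0090 * sin(164.8660/2 deg)
F = 29.76 kN


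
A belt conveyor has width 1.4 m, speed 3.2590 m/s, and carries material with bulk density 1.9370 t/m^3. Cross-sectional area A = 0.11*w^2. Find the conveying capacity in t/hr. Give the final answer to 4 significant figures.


A = 0.11 * 1.4^2 = 0.2156 m^2
C = 0.2156 * 3.2590 * 1.9370 * 3600
C = 4900 t/hr


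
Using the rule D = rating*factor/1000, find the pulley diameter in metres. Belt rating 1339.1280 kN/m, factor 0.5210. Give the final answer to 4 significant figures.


D = 1339.1280 * 0.5210 / 1000
D = 0.6977 m


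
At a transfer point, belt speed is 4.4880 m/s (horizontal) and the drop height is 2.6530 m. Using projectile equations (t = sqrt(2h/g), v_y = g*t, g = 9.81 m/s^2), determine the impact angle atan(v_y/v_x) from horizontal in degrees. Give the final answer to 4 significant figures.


t = sqrt(2*2.6530/9.81) = 0.735443 s
v_y = 9.81 * 0.735443 = 7.2147 m/s
angle = atan(7.2147 / 4.4880) = 58.12 deg


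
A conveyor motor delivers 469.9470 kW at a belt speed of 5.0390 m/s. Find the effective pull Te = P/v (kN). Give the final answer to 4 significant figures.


Te = P / v = 469.9470 / 5.0390
Te = 93.26 kN


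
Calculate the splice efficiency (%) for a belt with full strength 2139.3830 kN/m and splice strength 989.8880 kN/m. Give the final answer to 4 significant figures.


Eff = 989.8880 / 2139.3830 * 100
Eff = 46.27 %


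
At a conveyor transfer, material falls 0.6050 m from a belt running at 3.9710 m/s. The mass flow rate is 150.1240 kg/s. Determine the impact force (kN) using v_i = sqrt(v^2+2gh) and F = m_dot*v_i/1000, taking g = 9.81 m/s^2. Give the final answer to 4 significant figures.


v_i = sqrt(3.9710^2 + 2*9.81*0.6050) = 5.25728 m/s
F = 150.1240 * 5.25728 / 1000
F = 0.7892 kN


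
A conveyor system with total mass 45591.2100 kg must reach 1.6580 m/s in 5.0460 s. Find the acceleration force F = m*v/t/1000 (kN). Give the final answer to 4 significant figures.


F = 45591.2100 * 1.6580 / 5.0460 / 1000
F = 14.98 kN


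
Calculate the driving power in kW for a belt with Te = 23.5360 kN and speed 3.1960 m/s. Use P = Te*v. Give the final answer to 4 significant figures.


P = Te * v = 23.5360 * 3.1960
P = 75.22 kW


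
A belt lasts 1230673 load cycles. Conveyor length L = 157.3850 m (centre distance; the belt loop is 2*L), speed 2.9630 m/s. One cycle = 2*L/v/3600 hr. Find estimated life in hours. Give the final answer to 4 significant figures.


cycle_time = 2 * 157.3850 / 2.9630 / 3600 = 0.0295093 hr
life = 1230673 * 0.0295093 = 36320 hours


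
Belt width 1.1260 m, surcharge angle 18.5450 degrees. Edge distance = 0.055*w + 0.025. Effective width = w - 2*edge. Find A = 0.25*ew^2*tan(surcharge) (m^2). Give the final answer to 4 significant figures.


edge = 0.055*1.1260 + 0.025 = 0.08693 m
ew = 1.1260 - 2*0.08693 = 0.95214 m
A = 0.25 * 0.95214^2 * tan(18.5450 deg)
A = 0.07603 m^2


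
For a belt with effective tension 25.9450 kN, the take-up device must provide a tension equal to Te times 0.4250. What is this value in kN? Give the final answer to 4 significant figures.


T_tu = 25.9450 * 0.4250
T_tu = 11.03 kN


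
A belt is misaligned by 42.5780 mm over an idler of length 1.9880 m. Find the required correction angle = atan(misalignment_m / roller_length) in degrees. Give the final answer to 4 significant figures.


misalign_m = 42.5780 / 1000 = 0.042578 m
angle = atan(0.042578 / 1.9880)
angle = 1.227 deg


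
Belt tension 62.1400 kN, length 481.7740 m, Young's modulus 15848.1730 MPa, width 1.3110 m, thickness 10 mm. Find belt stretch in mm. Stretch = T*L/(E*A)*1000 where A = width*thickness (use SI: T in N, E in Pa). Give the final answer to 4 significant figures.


A = 1.3110 * 0.01 = 0.01311 m^2
Stretch = 62.1400*1000 * 481.7740 / (15848.1730e6 * 0.01311) * 1000
Stretch = 144.1 mm


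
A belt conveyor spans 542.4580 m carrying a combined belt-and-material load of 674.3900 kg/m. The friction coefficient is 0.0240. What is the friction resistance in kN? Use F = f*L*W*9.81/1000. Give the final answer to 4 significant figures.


F = 0.0240 * 542.4580 * 674.3900 * 9.81 / 1000
F = 86.13 kN


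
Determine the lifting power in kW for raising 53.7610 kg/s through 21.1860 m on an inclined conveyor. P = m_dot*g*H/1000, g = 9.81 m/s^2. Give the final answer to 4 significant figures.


P = 53.7610 * 9.81 * 21.1860 / 1000
P = 11.17 kW


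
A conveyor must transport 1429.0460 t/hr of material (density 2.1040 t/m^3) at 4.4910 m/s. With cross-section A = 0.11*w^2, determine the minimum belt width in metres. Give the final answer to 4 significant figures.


A_req = 1429.0460 / (4.4910 * 2.1040 * 3600) = 0.0420102 m^2
w = sqrt(0.0420102 / 0.11)
w = 0.6180 m


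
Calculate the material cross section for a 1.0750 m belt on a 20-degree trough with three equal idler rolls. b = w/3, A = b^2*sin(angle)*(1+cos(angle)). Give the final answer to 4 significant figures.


b = 1.0750/3 = 0.358333 m
A = 0.358333^2 * sin(20 deg) * (1 + cos(20 deg))
A = 0.08518 m^2


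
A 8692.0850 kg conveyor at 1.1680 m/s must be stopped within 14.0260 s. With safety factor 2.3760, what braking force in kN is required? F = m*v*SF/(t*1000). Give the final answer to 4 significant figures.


F = 8692.0850 * 1.1680 / 14.0260 * 2.3760 / 1000
F = 1.720 kN


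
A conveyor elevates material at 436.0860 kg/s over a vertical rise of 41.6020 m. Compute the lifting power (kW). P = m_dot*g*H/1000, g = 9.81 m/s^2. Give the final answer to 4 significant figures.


P = 436.0860 * 9.81 * 41.6020 / 1000
P = 178.0 kW


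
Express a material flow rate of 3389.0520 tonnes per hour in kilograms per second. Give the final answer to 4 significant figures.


m_dot = 3389.0520 * 1000 / 3600
m_dot = 941.4 kg/s


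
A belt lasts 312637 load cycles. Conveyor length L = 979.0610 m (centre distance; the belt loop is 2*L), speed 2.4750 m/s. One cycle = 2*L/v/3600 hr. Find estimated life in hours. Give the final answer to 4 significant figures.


cycle_time = 2 * 979.0610 / 2.4750 / 3600 = 0.219767 hr
life = 312637 * 0.219767 = 68710 hours


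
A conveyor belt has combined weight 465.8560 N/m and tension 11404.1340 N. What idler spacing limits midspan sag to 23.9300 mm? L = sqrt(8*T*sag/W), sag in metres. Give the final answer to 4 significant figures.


sag = 23.9300/1000 = 0.023930 m
L = sqrt(8 * 11404.1340 * 0.023930 / 465.8560)
L = 2.165 m


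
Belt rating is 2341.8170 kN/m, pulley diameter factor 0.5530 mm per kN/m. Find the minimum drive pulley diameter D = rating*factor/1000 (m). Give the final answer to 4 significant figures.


D = 2341.8170 * 0.5530 / 1000
D = 1.295 m


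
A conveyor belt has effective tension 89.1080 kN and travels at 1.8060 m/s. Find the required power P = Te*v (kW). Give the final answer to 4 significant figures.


P = Te * v = 89.1080 * 1.8060
P = 160.9 kW


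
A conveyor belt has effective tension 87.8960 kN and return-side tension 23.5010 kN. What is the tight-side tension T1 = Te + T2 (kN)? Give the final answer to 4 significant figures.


T1 = Te + T2 = 87.8960 + 23.5010
T1 = 111.4 kN


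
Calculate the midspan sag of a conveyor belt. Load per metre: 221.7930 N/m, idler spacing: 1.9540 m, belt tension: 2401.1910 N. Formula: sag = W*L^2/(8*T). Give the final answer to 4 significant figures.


sag = 221.7930 * 1.9540^2 / (8 * 2401.1910)
sag = 0.04408 m


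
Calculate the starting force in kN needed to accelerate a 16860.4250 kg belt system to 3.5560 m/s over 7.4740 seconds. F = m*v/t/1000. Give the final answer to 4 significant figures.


F = 16860.4250 * 3.5560 / 7.4740 / 1000
F = 8.022 kN


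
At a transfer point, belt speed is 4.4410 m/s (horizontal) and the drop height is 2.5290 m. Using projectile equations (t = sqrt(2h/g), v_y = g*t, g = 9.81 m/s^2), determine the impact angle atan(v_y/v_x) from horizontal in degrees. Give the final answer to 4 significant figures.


t = sqrt(2*2.5290/9.81) = 0.71805 s
v_y = 9.81 * 0.71805 = 7.04407 m/s
angle = atan(7.04407 / 4.4410) = 57.77 deg


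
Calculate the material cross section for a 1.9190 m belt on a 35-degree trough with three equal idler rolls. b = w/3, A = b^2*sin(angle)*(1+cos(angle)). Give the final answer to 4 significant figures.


b = 1.9190/3 = 0.639667 m
A = 0.639667^2 * sin(35 deg) * (1 + cos(35 deg))
A = 0.4269 m^2


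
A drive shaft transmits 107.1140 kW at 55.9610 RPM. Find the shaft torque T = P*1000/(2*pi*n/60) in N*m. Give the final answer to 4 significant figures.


omega = 2*pi*55.9610/60 = 5.86022 rad/s
T = 107.1140*1000 / 5.86022
T = 18280 N*m


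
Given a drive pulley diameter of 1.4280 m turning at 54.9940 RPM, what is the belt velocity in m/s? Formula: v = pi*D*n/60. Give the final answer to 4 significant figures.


v = pi * 1.4280 * 54.9940 / 60
v = 4.112 m/s


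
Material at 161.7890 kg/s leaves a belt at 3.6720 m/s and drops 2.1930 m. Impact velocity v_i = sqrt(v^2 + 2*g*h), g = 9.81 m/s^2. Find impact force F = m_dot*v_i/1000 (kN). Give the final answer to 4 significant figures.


v_i = sqrt(3.6720^2 + 2*9.81*2.1930) = 7.51733 m/s
F = 161.7890 * 7.51733 / 1000
F = 1.216 kN


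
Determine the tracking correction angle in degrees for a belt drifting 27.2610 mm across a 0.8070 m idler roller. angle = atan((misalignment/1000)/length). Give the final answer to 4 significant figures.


misalign_m = 27.2610 / 1000 = 0.027261 m
angle = atan(0.027261 / 0.8070)
angle = 1.935 deg


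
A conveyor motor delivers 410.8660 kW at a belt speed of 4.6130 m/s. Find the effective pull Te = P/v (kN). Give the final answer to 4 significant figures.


Te = P / v = 410.8660 / 4.6130
Te = 89.07 kN


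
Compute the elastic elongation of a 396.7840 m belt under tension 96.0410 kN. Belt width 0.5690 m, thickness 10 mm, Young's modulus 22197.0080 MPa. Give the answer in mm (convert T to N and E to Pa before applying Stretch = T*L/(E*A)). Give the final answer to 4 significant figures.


A = 0.5690 * 0.01 = 0.00569 m^2
Stretch = 96.0410*1000 * 396.7840 / (22197.0080e6 * 0.00569) * 1000
Stretch = 301.7 mm


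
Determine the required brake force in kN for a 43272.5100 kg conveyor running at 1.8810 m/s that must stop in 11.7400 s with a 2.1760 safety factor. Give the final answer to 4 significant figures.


F = 43272.5100 * 1.8810 / 11.7400 * 2.1760 / 1000
F = 15.09 kN


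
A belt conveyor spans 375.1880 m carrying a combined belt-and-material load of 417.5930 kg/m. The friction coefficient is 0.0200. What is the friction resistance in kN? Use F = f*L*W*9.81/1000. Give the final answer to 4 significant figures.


F = 0.0200 * 375.1880 * 417.5930 * 9.81 / 1000
F = 30.74 kN


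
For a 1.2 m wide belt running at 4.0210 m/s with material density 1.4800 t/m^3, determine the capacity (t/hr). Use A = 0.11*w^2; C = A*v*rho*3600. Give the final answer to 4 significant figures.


A = 0.11 * 1.2^2 = 0.1584 m^2
C = 0.1584 * 4.0210 * 1.4800 * 3600
C = 3394 t/hr


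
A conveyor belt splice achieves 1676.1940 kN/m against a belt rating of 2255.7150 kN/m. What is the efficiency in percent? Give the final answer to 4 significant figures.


Eff = 1676.1940 / 2255.7150 * 100
Eff = 74.31 %


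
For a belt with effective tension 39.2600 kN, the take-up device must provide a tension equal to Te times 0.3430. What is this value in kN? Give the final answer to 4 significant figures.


T_tu = 39.2600 * 0.3430
T_tu = 13.47 kN


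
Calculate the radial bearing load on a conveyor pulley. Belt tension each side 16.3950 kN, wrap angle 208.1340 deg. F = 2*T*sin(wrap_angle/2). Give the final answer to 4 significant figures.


F = 2 * 16.3950 * sin(208.1340/2 deg)
F = 31.81 kN


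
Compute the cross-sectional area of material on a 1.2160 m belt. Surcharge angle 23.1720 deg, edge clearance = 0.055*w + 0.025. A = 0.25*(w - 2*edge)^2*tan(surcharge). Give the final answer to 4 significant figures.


edge = 0.055*1.2160 + 0.025 = 0.09188 m
ew = 1.2160 - 2*0.09188 = 1.03224 m
A = 0.25 * 1.03224^2 * tan(23.1720 deg)
A = 0.1140 m^2


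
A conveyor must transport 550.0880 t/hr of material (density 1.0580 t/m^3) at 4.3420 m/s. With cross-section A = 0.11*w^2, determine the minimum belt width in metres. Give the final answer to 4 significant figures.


A_req = 550.0880 / (4.3420 * 1.0580 * 3600) = 0.0332624 m^2
w = sqrt(0.0332624 / 0.11)
w = 0.5499 m


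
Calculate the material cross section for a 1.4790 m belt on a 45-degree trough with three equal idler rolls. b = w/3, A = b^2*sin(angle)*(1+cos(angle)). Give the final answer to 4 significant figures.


b = 1.4790/3 = 0.493 m
A = 0.493^2 * sin(45 deg) * (1 + cos(45 deg))
A = 0.2934 m^2


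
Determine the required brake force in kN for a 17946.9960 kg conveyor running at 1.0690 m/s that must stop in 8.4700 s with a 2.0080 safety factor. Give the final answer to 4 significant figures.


F = 17946.9960 * 1.0690 / 8.4700 * 2.0080 / 1000
F = 4.548 kN


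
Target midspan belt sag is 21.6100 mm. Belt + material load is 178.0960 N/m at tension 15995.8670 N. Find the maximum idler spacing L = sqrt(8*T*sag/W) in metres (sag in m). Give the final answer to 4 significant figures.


sag = 21.6100/1000 = 0.021610 m
L = sqrt(8 * 15995.8670 * 0.021610 / 178.0960)
L = 3.940 m


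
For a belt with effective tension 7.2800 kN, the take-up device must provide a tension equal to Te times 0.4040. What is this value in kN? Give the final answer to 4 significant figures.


T_tu = 7.2800 * 0.4040
T_tu = 2.941 kN


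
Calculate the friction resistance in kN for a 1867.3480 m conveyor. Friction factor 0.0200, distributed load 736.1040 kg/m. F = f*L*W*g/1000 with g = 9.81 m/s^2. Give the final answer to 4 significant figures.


F = 0.0200 * 1867.3480 * 736.1040 * 9.81 / 1000
F = 269.7 kN


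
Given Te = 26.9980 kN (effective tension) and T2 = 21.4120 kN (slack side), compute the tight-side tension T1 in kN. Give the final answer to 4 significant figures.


T1 = Te + T2 = 26.9980 + 21.4120
T1 = 48.41 kN


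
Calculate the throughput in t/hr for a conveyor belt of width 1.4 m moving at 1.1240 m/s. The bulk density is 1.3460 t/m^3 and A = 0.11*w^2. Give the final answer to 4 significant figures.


A = 0.11 * 1.4^2 = 0.2156 m^2
C = 0.2156 * 1.1240 * 1.3460 * 3600
C = 1174 t/hr


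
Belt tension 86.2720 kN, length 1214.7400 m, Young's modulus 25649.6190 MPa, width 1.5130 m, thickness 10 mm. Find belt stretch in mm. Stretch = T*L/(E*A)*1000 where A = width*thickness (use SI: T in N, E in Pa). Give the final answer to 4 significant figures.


A = 1.5130 * 0.01 = 0.01513 m^2
Stretch = 86.2720*1000 * 1214.7400 / (25649.6190e6 * 0.01513) * 1000
Stretch = 270.0 mm


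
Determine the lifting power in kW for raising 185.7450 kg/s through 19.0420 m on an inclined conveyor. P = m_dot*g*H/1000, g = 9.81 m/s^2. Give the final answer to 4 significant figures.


P = 185.7450 * 9.81 * 19.0420 / 1000
P = 34.70 kW


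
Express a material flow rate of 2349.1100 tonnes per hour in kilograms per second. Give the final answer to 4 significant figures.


m_dot = 2349.1100 * 1000 / 3600
m_dot = 652.5 kg/s


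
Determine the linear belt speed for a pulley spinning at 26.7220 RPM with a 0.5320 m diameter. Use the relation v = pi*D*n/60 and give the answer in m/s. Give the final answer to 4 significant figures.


v = pi * 0.5320 * 26.7220 / 60
v = 0.7444 m/s


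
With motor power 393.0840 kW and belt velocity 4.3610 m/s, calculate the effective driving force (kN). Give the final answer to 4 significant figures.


Te = P / v = 393.0840 / 4.3610
Te = 90.14 kN


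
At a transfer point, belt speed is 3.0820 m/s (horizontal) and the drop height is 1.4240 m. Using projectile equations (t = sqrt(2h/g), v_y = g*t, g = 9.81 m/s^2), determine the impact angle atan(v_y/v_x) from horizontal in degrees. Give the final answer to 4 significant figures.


t = sqrt(2*1.4240/9.81) = 0.53881 s
v_y = 9.81 * 0.53881 = 5.28573 m/s
angle = atan(5.28573 / 3.0820) = 59.75 deg


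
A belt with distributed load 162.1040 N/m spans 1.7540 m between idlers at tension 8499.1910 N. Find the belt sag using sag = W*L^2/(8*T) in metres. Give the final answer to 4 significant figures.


sag = 162.1040 * 1.7540^2 / (8 * 8499.1910)
sag = 0.007335 m


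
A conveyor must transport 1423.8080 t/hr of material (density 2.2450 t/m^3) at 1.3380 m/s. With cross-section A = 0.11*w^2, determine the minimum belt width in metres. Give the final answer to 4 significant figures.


A_req = 1423.8080 / (1.3380 * 2.2450 * 3600) = 0.131667 m^2
w = sqrt(0.131667 / 0.11)
w = 1.094 m


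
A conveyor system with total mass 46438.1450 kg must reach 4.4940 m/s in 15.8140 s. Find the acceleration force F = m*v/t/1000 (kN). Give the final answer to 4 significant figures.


F = 46438.1450 * 4.4940 / 15.8140 / 1000
F = 13.20 kN


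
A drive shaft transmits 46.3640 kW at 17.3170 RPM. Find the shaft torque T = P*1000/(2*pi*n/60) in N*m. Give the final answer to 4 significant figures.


omega = 2*pi*17.3170/60 = 1.81343 rad/s
T = 46.3640*1000 / 1.81343
T = 25570 N*m


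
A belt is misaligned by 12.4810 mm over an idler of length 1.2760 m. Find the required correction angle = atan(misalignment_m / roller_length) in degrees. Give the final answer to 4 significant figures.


misalign_m = 12.4810 / 1000 = 0.012481 m
angle = atan(0.012481 / 1.2760)
angle = 0.5604 deg


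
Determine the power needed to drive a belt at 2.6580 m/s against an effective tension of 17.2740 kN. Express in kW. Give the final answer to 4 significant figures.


P = Te * v = 17.2740 * 2.6580
P = 45.91 kW


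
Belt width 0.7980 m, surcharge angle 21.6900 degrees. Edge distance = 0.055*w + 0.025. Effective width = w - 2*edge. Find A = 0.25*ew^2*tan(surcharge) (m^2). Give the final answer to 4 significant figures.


edge = 0.055*0.7980 + 0.025 = 0.06889 m
ew = 0.7980 - 2*0.06889 = 0.66022 m
A = 0.25 * 0.66022^2 * tan(21.6900 deg)
A = 0.04334 m^2


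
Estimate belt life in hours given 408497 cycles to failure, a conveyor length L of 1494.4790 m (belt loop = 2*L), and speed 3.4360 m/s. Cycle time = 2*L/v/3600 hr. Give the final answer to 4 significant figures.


cycle_time = 2 * 1494.4790 / 3.4360 / 3600 = 0.241637 hr
life = 408497 * 0.241637 = 98710 hours


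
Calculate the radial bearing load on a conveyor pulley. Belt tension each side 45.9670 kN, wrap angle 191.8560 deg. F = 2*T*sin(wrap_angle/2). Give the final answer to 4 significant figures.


F = 2 * 45.9670 * sin(191.8560/2 deg)
F = 91.44 kN


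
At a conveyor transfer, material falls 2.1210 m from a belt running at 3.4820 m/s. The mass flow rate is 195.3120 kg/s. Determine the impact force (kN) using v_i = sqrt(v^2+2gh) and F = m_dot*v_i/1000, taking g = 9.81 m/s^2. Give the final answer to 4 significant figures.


v_i = sqrt(3.4820^2 + 2*9.81*2.1210) = 7.33064 m/s
F = 195.3120 * 7.33064 / 1000
F = 1.432 kN


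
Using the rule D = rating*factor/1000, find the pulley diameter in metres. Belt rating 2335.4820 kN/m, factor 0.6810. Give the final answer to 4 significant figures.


D = 2335.4820 * 0.6810 / 1000
D = 1.590 m


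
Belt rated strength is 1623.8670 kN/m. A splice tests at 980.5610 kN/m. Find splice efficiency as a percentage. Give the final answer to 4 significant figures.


Eff = 980.5610 / 1623.8670 * 100
Eff = 60.38 %


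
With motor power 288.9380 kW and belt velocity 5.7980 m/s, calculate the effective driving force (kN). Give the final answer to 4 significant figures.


Te = P / v = 288.9380 / 5.7980
Te = 49.83 kN


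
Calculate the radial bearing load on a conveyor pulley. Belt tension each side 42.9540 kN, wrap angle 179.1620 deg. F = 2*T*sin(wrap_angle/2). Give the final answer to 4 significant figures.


F = 2 * 42.9540 * sin(179.1620/2 deg)
F = 85.91 kN


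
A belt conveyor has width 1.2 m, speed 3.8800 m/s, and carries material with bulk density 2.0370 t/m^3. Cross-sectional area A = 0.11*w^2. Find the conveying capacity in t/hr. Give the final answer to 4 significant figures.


A = 0.11 * 1.2^2 = 0.1584 m^2
C = 0.1584 * 3.8800 * 2.0370 * 3600
C = 4507 t/hr


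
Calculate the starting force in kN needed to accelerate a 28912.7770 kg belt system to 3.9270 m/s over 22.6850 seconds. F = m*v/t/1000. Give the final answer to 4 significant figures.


F = 28912.7770 * 3.9270 / 22.6850 / 1000
F = 5.005 kN


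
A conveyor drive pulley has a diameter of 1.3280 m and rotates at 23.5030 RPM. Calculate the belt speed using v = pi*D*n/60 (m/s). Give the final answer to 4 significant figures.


v = pi * 1.3280 * 23.5030 / 60
v = 1.634 m/s


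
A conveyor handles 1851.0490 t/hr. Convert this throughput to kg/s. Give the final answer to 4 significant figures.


m_dot = 1851.0490 * 1000 / 3600
m_dot = 514.2 kg/s


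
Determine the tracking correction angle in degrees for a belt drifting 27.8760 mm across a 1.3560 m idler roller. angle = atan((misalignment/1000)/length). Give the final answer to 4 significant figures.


misalign_m = 27.8760 / 1000 = 0.027876 m
angle = atan(0.027876 / 1.3560)
angle = 1.178 deg


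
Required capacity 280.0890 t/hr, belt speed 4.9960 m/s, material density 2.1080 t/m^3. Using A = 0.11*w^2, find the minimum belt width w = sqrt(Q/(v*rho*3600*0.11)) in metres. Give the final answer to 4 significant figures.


A_req = 280.0890 / (4.9960 * 2.1080 * 3600) = 0.00738755 m^2
w = sqrt(0.00738755 / 0.11)
w = 0.2592 m


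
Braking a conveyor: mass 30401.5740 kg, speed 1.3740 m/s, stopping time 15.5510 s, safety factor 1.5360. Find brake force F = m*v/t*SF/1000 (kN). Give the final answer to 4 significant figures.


F = 30401.5740 * 1.3740 / 15.5510 * 1.5360 / 1000
F = 4.126 kN


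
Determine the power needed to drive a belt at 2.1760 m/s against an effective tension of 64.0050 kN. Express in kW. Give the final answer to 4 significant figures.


P = Te * v = 64.0050 * 2.1760
P = 139.3 kW


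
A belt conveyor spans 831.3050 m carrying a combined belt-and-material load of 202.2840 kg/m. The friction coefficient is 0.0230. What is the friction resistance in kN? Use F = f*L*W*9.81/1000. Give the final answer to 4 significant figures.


F = 0.0230 * 831.3050 * 202.2840 * 9.81 / 1000
F = 37.94 kN


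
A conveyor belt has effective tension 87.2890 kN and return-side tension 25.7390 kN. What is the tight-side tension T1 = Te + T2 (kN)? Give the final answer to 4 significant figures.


T1 = Te + T2 = 87.2890 + 25.7390
T1 = 113.0 kN


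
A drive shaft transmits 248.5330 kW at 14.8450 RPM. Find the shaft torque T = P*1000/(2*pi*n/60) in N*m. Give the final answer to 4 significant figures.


omega = 2*pi*14.8450/60 = 1.55456 rad/s
T = 248.5330*1000 / 1.55456
T = 159900 N*m


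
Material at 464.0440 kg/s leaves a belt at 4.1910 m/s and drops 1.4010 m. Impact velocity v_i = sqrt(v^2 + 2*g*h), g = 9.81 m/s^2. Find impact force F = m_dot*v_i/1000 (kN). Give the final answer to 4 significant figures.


v_i = sqrt(4.1910^2 + 2*9.81*1.4010) = 6.71209 m/s
F = 464.0440 * 6.71209 / 1000
F = 3.115 kN


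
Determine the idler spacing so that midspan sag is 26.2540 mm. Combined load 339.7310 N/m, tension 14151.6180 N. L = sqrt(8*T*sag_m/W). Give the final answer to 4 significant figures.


sag = 26.2540/1000 = 0.026254 m
L = sqrt(8 * 14151.6180 * 0.026254 / 339.7310)
L = 2.958 m


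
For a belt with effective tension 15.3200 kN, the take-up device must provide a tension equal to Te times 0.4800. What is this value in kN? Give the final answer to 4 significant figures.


T_tu = 15.3200 * 0.4800
T_tu = 7.354 kN


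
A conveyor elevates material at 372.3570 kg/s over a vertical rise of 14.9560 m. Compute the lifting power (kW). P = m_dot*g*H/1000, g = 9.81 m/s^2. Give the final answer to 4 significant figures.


P = 372.3570 * 9.81 * 14.9560 / 1000
P = 54.63 kW


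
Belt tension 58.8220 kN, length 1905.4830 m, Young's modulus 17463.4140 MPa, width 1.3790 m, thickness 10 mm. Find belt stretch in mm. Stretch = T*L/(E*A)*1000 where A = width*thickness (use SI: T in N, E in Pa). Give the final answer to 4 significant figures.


A = 1.3790 * 0.01 = 0.01379 m^2
Stretch = 58.8220*1000 * 1905.4830 / (17463.4140e6 * 0.01379) * 1000
Stretch = 465.4 mm


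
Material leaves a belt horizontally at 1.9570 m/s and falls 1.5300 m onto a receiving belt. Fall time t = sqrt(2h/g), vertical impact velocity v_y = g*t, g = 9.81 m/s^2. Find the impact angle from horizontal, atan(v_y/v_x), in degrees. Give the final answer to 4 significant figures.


t = sqrt(2*1.5300/9.81) = 0.558504 s
v_y = 9.81 * 0.558504 = 5.47892 m/s
angle = atan(5.47892 / 1.9570) = 70.34 deg


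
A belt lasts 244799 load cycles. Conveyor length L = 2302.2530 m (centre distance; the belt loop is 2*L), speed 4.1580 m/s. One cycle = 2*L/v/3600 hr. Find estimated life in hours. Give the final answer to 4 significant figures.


cycle_time = 2 * 2302.2530 / 4.1580 / 3600 = 0.307607 hr
life = 244799 * 0.307607 = 75300 hours


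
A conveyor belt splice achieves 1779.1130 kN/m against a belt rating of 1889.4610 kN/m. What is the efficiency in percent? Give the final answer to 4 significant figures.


Eff = 1779.1130 / 1889.4610 * 100
Eff = 94.16 %


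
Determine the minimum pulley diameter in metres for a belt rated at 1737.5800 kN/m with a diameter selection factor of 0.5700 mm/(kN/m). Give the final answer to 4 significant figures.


D = 1737.5800 * 0.5700 / 1000
D = 0.9904 m


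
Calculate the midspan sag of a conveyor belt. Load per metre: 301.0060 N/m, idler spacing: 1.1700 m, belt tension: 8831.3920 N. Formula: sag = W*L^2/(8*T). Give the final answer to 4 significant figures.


sag = 301.0060 * 1.1700^2 / (8 * 8831.3920)
sag = 0.005832 m


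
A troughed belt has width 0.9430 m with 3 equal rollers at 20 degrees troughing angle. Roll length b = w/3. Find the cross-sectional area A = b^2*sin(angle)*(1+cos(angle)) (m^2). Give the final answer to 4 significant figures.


b = 0.9430/3 = 0.314333 m
A = 0.314333^2 * sin(20 deg) * (1 + cos(20 deg))
A = 0.06555 m^2


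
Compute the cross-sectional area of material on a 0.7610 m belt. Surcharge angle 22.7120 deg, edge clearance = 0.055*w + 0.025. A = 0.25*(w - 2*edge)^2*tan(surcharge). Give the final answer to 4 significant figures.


edge = 0.055*0.7610 + 0.025 = 0.066855 m
ew = 0.7610 - 2*0.066855 = 0.62729 m
A = 0.25 * 0.62729^2 * tan(22.7120 deg)
A = 0.04117 m^2


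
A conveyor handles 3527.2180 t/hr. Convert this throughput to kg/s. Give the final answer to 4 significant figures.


m_dot = 3527.2180 * 1000 / 3600
m_dot = 979.8 kg/s


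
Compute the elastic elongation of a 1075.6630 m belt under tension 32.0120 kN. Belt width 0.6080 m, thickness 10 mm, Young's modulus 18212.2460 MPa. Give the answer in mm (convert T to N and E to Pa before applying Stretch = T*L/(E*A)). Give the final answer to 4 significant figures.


A = 0.6080 * 0.01 = 0.00608 m^2
Stretch = 32.0120*1000 * 1075.6630 / (18212.2460e6 * 0.00608) * 1000
Stretch = 311.0 mm


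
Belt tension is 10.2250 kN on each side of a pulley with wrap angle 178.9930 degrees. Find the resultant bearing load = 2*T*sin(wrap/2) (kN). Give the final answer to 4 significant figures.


F = 2 * 10.2250 * sin(178.9930/2 deg)
F = 20.45 kN


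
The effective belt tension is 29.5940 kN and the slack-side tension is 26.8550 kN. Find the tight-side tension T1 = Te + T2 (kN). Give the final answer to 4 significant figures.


T1 = Te + T2 = 29.5940 + 26.8550
T1 = 56.45 kN


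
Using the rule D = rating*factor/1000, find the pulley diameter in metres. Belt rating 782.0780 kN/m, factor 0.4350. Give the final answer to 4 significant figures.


D = 782.0780 * 0.4350 / 1000
D = 0.3402 m


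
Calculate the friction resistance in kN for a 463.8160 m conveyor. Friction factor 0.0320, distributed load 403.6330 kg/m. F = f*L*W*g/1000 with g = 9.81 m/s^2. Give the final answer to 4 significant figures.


F = 0.0320 * 463.8160 * 403.6330 * 9.81 / 1000
F = 58.77 kN


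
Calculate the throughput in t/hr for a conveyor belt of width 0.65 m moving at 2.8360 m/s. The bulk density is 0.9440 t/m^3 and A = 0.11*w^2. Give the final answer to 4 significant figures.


A = 0.11 * 0.65^2 = 0.046475 m^2
C = 0.046475 * 2.8360 * 0.9440 * 3600
C = 447.9 t/hr


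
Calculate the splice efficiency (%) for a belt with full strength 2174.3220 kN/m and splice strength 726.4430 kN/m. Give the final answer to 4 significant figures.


Eff = 726.4430 / 2174.3220 * 100
Eff = 33.41 %


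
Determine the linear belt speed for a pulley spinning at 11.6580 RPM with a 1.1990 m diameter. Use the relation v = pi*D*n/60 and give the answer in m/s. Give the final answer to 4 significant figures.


v = pi * 1.1990 * 11.6580 / 60
v = 0.7319 m/s


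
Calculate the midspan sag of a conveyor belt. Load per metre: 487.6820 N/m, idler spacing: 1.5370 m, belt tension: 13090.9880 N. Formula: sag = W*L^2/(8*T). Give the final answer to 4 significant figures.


sag = 487.6820 * 1.5370^2 / (8 * 13090.9880)
sag = 0.01100 m


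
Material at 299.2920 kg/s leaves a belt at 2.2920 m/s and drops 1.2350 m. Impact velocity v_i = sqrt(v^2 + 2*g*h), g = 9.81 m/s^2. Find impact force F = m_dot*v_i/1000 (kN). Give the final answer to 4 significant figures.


v_i = sqrt(2.2920^2 + 2*9.81*1.2350) = 5.42991 m/s
F = 299.2920 * 5.42991 / 1000
F = 1.625 kN


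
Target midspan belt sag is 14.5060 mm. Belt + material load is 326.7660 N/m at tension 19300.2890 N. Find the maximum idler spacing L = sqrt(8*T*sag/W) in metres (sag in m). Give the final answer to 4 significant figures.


sag = 14.5060/1000 = 0.014506 m
L = sqrt(8 * 19300.2890 * 0.014506 / 326.7660)
L = 2.618 m


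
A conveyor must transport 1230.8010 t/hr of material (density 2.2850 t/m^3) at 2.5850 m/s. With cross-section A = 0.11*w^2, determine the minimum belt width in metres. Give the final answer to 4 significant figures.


A_req = 1230.8010 / (2.5850 * 2.2850 * 3600) = 0.0578813 m^2
w = sqrt(0.0578813 / 0.11)
w = 0.7254 m


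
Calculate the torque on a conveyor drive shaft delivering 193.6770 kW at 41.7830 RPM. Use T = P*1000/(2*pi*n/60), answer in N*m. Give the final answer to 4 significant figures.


omega = 2*pi*41.7830/60 = 4.37551 rad/s
T = 193.6770*1000 / 4.37551
T = 44260 N*m


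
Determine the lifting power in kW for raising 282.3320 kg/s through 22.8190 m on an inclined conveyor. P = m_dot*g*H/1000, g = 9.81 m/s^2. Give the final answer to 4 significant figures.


P = 282.3320 * 9.81 * 22.8190 / 1000
P = 63.20 kW


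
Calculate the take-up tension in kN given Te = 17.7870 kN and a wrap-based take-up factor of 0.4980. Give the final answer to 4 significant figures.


T_tu = 17.7870 * 0.4980
T_tu = 8.858 kN


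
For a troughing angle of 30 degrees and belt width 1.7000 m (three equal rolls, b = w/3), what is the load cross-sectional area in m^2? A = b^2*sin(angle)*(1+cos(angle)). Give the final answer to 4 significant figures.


b = 1.7000/3 = 0.566667 m
A = 0.566667^2 * sin(30 deg) * (1 + cos(30 deg))
A = 0.2996 m^2


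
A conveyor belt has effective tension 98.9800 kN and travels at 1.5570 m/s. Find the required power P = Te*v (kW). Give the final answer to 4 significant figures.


P = Te * v = 98.9800 * 1.5570
P = 154.1 kW


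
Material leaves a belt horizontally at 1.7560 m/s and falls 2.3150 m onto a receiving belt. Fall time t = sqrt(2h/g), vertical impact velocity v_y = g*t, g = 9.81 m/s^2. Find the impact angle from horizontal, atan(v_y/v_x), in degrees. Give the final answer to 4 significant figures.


t = sqrt(2*2.3150/9.81) = 0.686999 s
v_y = 9.81 * 0.686999 = 6.73946 m/s
angle = atan(6.73946 / 1.7560) = 75.40 deg
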